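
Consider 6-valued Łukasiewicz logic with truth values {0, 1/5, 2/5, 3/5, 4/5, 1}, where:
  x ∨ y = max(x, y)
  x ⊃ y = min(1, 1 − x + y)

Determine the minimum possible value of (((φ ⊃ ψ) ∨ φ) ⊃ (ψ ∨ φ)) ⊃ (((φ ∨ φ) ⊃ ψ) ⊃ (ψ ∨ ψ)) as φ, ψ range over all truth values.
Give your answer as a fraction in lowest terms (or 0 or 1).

3/5

Take φ = 2/5, ψ = 0:
φ ⊃ ψ = 2/5 ⊃ 0 = 3/5
(φ ⊃ ψ) ∨ φ = 3/5 ∨ 2/5 = 3/5
ψ ∨ φ = 0 ∨ 2/5 = 2/5
((φ ⊃ ψ) ∨ φ) ⊃ (ψ ∨ φ) = 3/5 ⊃ 2/5 = 4/5
φ ∨ φ = 2/5 ∨ 2/5 = 2/5
(φ ∨ φ) ⊃ ψ = 2/5 ⊃ 0 = 3/5
ψ ∨ ψ = 0 ∨ 0 = 0
((φ ∨ φ) ⊃ ψ) ⊃ (ψ ∨ ψ) = 3/5 ⊃ 0 = 2/5
(((φ ⊃ ψ) ∨ φ) ⊃ (ψ ∨ φ)) ⊃ (((φ ∨ φ) ⊃ ψ) ⊃ (ψ ∨ ψ)) = 4/5 ⊃ 2/5 = 3/5
No assignment yields a value below 3/5, so this is the minimum.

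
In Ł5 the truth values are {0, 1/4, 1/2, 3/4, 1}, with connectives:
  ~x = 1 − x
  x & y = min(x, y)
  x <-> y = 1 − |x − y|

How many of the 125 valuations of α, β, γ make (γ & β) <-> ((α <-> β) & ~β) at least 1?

value 1: 34 assignments (counts)
value 3/4: 30 assignments
value 1/2: 38 assignments
value 1/4: 13 assignments
value 0: 10 assignments
So 34 of the 125 assignments meet the threshold.

34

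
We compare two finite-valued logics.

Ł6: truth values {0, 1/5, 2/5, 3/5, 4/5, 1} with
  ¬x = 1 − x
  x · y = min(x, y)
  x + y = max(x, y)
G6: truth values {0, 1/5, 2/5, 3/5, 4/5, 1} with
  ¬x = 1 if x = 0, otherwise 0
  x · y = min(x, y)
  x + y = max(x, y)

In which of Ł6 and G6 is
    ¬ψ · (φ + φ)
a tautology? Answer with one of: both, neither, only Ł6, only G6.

neither

In Ł6: at φ = 0, ψ = 0 the value is 0 — not a tautology.
In G6: at φ = 0, ψ = 0 the value is 0 — not a tautology.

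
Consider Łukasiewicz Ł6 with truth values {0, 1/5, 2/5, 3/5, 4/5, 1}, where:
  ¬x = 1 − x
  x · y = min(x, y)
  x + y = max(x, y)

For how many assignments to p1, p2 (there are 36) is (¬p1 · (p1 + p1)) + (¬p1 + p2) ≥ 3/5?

27

value 1: 11 assignments (counts)
value 4/5: 9 assignments (counts)
value 3/5: 7 assignments (counts)
value 2/5: 5 assignments
value 1/5: 3 assignments
value 0: 1 assignment
So 27 of the 36 assignments meet the threshold.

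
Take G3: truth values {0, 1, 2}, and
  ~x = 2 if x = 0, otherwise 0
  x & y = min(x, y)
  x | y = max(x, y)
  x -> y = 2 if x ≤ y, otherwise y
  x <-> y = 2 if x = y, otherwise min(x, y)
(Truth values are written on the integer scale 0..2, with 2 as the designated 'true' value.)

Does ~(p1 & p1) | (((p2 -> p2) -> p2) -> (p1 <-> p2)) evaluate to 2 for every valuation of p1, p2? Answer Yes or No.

Counterexample: take p1 = 1, p2 = 2.
p1 & p1 = 1 & 1 = 1
~(p1 & p1) = ~1 = 0
p2 -> p2 = 2 -> 2 = 2
(p2 -> p2) -> p2 = 2 -> 2 = 2
p1 <-> p2 = 1 <-> 2 = 1
((p2 -> p2) -> p2) -> (p1 <-> p2) = 2 -> 1 = 1
~(p1 & p1) | (((p2 -> p2) -> p2) -> (p1 <-> p2)) = 0 | 1 = 1
This gives 1 ≠ 2.

No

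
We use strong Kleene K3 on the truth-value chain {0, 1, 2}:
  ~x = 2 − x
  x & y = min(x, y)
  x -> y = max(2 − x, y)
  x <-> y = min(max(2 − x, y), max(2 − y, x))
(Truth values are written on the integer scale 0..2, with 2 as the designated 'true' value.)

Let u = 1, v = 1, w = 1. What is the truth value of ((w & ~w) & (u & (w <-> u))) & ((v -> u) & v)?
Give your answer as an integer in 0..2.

~w = ~1 = 1
w & ~w = 1 & 1 = 1
w <-> u = 1 <-> 1 = 1
u & (w <-> u) = 1 & 1 = 1
(w & ~w) & (u & (w <-> u)) = 1 & 1 = 1
v -> u = 1 -> 1 = 1
(v -> u) & v = 1 & 1 = 1
((w & ~w) & (u & (w <-> u))) & ((v -> u) & v) = 1 & 1 = 1

1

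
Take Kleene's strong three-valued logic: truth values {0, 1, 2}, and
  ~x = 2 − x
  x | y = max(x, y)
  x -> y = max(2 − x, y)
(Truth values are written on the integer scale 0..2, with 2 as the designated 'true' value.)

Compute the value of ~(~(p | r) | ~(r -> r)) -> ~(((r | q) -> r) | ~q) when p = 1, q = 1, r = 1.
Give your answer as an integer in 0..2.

p | r = 1 | 1 = 1
~(p | r) = ~1 = 1
r -> r = 1 -> 1 = 1
~(r -> r) = ~1 = 1
~(p | r) | ~(r -> r) = 1 | 1 = 1
~(~(p | r) | ~(r -> r)) = ~1 = 1
r | q = 1 | 1 = 1
(r | q) -> r = 1 -> 1 = 1
~q = ~1 = 1
((r | q) -> r) | ~q = 1 | 1 = 1
~(((r | q) -> r) | ~q) = ~1 = 1
~(~(p | r) | ~(r -> r)) -> ~(((r | q) -> r) | ~q) = 1 -> 1 = 1

1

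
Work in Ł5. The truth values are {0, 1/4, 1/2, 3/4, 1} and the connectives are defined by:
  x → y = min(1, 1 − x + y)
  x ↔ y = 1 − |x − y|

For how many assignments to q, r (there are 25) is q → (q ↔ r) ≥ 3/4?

21

value 1: 19 assignments (counts)
value 3/4: 2 assignments (counts)
value 1/2: 2 assignments
value 1/4: 1 assignment
value 0: 1 assignment
So 21 of the 25 assignments meet the threshold.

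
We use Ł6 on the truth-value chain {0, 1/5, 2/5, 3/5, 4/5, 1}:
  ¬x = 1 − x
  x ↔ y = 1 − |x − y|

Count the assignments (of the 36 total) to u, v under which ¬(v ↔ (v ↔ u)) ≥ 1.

2

value 1: 2 assignments (counts)
value 4/5: 3 assignments
value 3/5: 6 assignments
value 2/5: 7 assignments
value 1/5: 10 assignments
value 0: 8 assignments
So 2 of the 36 assignments meet the threshold.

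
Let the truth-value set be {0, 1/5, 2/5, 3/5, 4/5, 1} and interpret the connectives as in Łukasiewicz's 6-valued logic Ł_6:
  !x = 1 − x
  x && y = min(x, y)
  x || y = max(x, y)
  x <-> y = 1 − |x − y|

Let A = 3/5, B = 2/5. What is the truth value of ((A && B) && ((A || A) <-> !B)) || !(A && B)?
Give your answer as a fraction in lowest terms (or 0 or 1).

A && B = 3/5 && 2/5 = 2/5
A || A = 3/5 || 3/5 = 3/5
!B = !2/5 = 3/5
(A || A) <-> !B = 3/5 <-> 3/5 = 1
(A && B) && ((A || A) <-> !B) = 2/5 && 1 = 2/5
A && B = 3/5 && 2/5 = 2/5
!(A && B) = !2/5 = 3/5
((A && B) && ((A || A) <-> !B)) || !(A && B) = 2/5 || 3/5 = 3/5

3/5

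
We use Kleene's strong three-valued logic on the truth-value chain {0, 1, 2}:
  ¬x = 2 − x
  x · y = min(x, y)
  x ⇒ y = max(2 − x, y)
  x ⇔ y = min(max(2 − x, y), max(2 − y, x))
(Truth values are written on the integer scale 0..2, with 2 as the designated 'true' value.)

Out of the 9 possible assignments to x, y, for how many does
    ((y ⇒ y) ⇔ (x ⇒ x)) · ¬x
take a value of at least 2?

2

x = 0, y = 0 ↦ 2  ≥
x = 0, y = 1 ↦ 1  <
x = 0, y = 2 ↦ 2  ≥
x = 1, y = 0 ↦ 1  <
x = 1, y = 1 ↦ 1  <
x = 1, y = 2 ↦ 1  <
x = 2, y = 0 ↦ 0  <
x = 2, y = 1 ↦ 0  <
x = 2, y = 2 ↦ 0  <
So 2 of the 9 assignments meet the threshold.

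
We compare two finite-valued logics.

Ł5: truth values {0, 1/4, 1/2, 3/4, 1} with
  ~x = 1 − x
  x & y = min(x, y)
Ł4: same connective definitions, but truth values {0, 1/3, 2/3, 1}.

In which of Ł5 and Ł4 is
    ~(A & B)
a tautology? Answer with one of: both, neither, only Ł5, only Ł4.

In Ł5: at A = 1/4, B = 1/4 the value is 3/4 — not a tautology.
In Ł4: at A = 1/3, B = 1/3 the value is 2/3 — not a tautology.

neither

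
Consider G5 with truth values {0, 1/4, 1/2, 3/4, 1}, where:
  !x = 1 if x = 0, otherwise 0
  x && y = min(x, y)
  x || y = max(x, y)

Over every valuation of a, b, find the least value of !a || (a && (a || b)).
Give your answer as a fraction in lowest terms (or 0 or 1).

1/4

Take a = 1/4, b = 0:
!a = !1/4 = 0
a || b = 1/4 || 0 = 1/4
a && (a || b) = 1/4 && 1/4 = 1/4
!a || (a && (a || b)) = 0 || 1/4 = 1/4
No assignment yields a value below 1/4, so this is the minimum.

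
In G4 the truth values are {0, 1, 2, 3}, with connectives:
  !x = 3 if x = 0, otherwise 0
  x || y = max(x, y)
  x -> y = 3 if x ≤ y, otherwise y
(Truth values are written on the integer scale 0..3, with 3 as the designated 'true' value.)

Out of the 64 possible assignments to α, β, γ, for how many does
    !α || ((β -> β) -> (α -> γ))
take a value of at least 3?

40

value 3: 40 assignments (counts)
value 2: 4 assignments
value 1: 8 assignments
value 0: 12 assignments
So 40 of the 64 assignments meet the threshold.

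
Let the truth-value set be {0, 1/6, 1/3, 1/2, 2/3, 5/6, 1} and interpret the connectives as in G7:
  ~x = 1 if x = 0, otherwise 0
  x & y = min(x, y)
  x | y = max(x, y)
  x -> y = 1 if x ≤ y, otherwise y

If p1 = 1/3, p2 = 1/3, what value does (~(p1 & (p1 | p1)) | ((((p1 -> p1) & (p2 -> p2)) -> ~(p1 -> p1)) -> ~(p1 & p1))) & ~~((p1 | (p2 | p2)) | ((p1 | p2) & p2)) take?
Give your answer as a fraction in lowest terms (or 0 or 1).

1

p1 | p1 = 1/3 | 1/3 = 1/3
p1 & (p1 | p1) = 1/3 & 1/3 = 1/3
~(p1 & (p1 | p1)) = ~1/3 = 0
p1 -> p1 = 1/3 -> 1/3 = 1
p2 -> p2 = 1/3 -> 1/3 = 1
(p1 -> p1) & (p2 -> p2) = 1 & 1 = 1
p1 -> p1 = 1/3 -> 1/3 = 1
~(p1 -> p1) = ~1 = 0
((p1 -> p1) & (p2 -> p2)) -> ~(p1 -> p1) = 1 -> 0 = 0
p1 & p1 = 1/3 & 1/3 = 1/3
~(p1 & p1) = ~1/3 = 0
(((p1 -> p1) & (p2 -> p2)) -> ~(p1 -> p1)) -> ~(p1 & p1) = 0 -> 0 = 1
~(p1 & (p1 | p1)) | ((((p1 -> p1) & (p2 -> p2)) -> ~(p1 -> p1)) -> ~(p1 & p1)) = 0 | 1 = 1
p2 | p2 = 1/3 | 1/3 = 1/3
p1 | (p2 | p2) = 1/3 | 1/3 = 1/3
p1 | p2 = 1/3 | 1/3 = 1/3
(p1 | p2) & p2 = 1/3 & 1/3 = 1/3
(p1 | (p2 | p2)) | ((p1 | p2) & p2) = 1/3 | 1/3 = 1/3
~((p1 | (p2 | p2)) | ((p1 | p2) & p2)) = ~1/3 = 0
~~((p1 | (p2 | p2)) | ((p1 | p2) & p2)) = ~0 = 1
(~(p1 & (p1 | p1)) | ((((p1 -> p1) & (p2 -> p2)) -> ~(p1 -> p1)) -> ~(p1 & p1))) & ~~((p1 | (p2 | p2)) | ((p1 | p2) & p2)) = 1 & 1 = 1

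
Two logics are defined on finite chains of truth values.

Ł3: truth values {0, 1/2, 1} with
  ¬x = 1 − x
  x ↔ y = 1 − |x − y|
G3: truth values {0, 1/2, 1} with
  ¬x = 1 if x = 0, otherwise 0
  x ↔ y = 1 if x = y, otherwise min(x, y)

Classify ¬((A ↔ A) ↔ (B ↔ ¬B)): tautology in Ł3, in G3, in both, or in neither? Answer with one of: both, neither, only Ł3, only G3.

In Ł3: at A = 0, B = 1/2 the value is 0 — not a tautology.
In G3: every assignment gives 1 — tautology.

only G3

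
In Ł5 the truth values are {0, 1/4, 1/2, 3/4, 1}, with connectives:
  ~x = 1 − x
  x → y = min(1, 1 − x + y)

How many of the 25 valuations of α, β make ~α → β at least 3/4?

value 1: 15 assignments (counts)
value 3/4: 4 assignments (counts)
value 1/2: 3 assignments
value 1/4: 2 assignments
value 0: 1 assignment
So 19 of the 25 assignments meet the threshold.

19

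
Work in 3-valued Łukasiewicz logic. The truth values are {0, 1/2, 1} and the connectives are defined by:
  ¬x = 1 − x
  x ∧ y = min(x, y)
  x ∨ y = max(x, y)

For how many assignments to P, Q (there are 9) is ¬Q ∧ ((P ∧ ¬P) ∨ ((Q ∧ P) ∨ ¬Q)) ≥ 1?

P = 0, Q = 0 ↦ 1  ≥
P = 0, Q = 1/2 ↦ 1/2  <
P = 0, Q = 1 ↦ 0  <
P = 1/2, Q = 0 ↦ 1  ≥
P = 1/2, Q = 1/2 ↦ 1/2  <
P = 1/2, Q = 1 ↦ 0  <
P = 1, Q = 0 ↦ 1  ≥
P = 1, Q = 1/2 ↦ 1/2  <
P = 1, Q = 1 ↦ 0  <
So 3 of the 9 assignments meet the threshold.

3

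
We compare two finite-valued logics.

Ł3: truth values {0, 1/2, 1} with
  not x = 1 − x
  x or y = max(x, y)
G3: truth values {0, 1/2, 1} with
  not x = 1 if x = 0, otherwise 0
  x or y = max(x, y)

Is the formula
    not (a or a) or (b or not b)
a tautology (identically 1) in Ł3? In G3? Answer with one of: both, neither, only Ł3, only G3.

In Ł3: at a = 1/2, b = 1/2 the value is 1/2 — not a tautology.
In G3: at a = 1/2, b = 1/2 the value is 1/2 — not a tautology.

neither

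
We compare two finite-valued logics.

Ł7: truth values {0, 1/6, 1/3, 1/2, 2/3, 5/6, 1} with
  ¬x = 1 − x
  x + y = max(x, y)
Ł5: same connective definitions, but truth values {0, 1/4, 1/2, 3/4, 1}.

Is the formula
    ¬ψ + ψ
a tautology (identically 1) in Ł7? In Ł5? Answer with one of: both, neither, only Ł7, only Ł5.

In Ł7: at ψ = 1/6 the value is 5/6 — not a tautology.
In Ł5: at ψ = 1/4 the value is 3/4 — not a tautology.

neither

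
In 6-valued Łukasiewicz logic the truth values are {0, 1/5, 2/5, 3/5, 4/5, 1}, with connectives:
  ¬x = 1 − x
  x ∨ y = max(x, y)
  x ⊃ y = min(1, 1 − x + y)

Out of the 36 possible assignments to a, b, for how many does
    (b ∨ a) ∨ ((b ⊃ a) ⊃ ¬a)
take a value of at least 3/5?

36

value 1: 20 assignments (counts)
value 4/5: 9 assignments (counts)
value 3/5: 7 assignments (counts)
So 36 of the 36 assignments meet the threshold.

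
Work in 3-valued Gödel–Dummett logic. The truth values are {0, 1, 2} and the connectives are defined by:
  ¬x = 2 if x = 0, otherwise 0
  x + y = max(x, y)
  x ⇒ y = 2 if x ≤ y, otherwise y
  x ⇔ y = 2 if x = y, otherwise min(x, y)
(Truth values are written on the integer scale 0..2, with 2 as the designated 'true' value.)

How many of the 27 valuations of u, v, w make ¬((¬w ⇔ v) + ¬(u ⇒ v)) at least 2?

value 2: 13 assignments (counts)
value 0: 14 assignments
So 13 of the 27 assignments meet the threshold.

13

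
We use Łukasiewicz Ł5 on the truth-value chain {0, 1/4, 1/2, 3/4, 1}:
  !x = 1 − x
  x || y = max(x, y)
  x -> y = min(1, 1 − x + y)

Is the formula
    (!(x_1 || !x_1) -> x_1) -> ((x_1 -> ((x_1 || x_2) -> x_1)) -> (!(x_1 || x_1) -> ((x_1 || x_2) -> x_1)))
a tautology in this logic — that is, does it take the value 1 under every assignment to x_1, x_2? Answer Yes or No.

Counterexample: take x_1 = 0, x_2 = 1/4.
!x_1 = !0 = 1
x_1 || !x_1 = 0 || 1 = 1
!(x_1 || !x_1) = !1 = 0
!(x_1 || !x_1) -> x_1 = 0 -> 0 = 1
x_1 || x_2 = 0 || 1/4 = 1/4
(x_1 || x_2) -> x_1 = 1/4 -> 0 = 3/4
x_1 -> ((x_1 || x_2) -> x_1) = 0 -> 3/4 = 1
x_1 || x_1 = 0 || 0 = 0
!(x_1 || x_1) = !0 = 1
x_1 || x_2 = 0 || 1/4 = 1/4
(x_1 || x_2) -> x_1 = 1/4 -> 0 = 3/4
!(x_1 || x_1) -> ((x_1 || x_2) -> x_1) = 1 -> 3/4 = 3/4
(x_1 -> ((x_1 || x_2) -> x_1)) -> (!(x_1 || x_1) -> ((x_1 || x_2) -> x_1)) = 1 -> 3/4 = 3/4
(!(x_1 || !x_1) -> x_1) -> ((x_1 -> ((x_1 || x_2) -> x_1)) -> (!(x_1 || x_1) -> ((x_1 || x_2) -> x_1))) = 1 -> 3/4 = 3/4
This gives 3/4 ≠ 1.

No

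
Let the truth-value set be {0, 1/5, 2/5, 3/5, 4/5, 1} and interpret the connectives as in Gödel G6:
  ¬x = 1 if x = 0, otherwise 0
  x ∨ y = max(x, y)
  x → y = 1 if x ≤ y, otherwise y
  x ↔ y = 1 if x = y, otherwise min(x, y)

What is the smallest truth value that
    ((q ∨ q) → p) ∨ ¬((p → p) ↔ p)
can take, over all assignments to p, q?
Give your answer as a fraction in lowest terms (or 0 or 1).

1/5

Take p = 1/5, q = 2/5:
q ∨ q = 2/5 ∨ 2/5 = 2/5
(q ∨ q) → p = 2/5 → 1/5 = 1/5
p → p = 1/5 → 1/5 = 1
(p → p) ↔ p = 1 ↔ 1/5 = 1/5
¬((p → p) ↔ p) = ¬1/5 = 0
((q ∨ q) → p) ∨ ¬((p → p) ↔ p) = 1/5 ∨ 0 = 1/5
No assignment yields a value below 1/5, so this is the minimum.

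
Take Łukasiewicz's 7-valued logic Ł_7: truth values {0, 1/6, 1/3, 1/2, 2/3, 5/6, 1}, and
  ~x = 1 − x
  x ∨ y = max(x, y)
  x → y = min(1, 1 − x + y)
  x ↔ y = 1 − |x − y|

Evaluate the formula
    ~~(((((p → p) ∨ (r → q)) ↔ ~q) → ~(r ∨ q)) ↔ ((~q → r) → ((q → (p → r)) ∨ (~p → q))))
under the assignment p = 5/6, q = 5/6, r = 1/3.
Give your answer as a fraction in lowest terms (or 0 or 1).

p → p = 5/6 → 5/6 = 1
r → q = 1/3 → 5/6 = 1
(p → p) ∨ (r → q) = 1 ∨ 1 = 1
~q = ~5/6 = 1/6
((p → p) ∨ (r → q)) ↔ ~q = 1 ↔ 1/6 = 1/6
r ∨ q = 1/3 ∨ 5/6 = 5/6
~(r ∨ q) = ~5/6 = 1/6
(((p → p) ∨ (r → q)) ↔ ~q) → ~(r ∨ q) = 1/6 → 1/6 = 1
~q = ~5/6 = 1/6
~q → r = 1/6 → 1/3 = 1
p → r = 5/6 → 1/3 = 1/2
q → (p → r) = 5/6 → 1/2 = 2/3
~p = ~5/6 = 1/6
~p → q = 1/6 → 5/6 = 1
(q → (p → r)) ∨ (~p → q) = 2/3 ∨ 1 = 1
(~q → r) → ((q → (p → r)) ∨ (~p → q)) = 1 → 1 = 1
((((p → p) ∨ (r → q)) ↔ ~q) → ~(r ∨ q)) ↔ ((~q → r) → ((q → (p → r)) ∨ (~p → q))) = 1 ↔ 1 = 1
~(((((p → p) ∨ (r → q)) ↔ ~q) → ~(r ∨ q)) ↔ ((~q → r) → ((q → (p → r)) ∨ (~p → q)))) = ~1 = 0
~~(((((p → p) ∨ (r → q)) ↔ ~q) → ~(r ∨ q)) ↔ ((~q → r) → ((q → (p → r)) ∨ (~p → q)))) = ~0 = 1

1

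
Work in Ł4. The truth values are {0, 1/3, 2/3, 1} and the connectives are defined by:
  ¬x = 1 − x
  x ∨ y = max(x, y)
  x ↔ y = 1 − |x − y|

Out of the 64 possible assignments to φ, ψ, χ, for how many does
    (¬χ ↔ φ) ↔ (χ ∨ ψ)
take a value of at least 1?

20

value 1: 20 assignments (counts)
value 2/3: 26 assignments
value 1/3: 12 assignments
value 0: 6 assignments
So 20 of the 64 assignments meet the threshold.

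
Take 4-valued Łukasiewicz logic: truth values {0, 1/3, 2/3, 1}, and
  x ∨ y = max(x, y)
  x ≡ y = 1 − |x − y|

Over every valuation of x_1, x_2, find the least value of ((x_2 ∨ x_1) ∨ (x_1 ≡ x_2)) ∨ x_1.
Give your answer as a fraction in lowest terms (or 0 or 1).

Take x_1 = 0, x_2 = 1/3:
x_2 ∨ x_1 = 1/3 ∨ 0 = 1/3
x_1 ≡ x_2 = 0 ≡ 1/3 = 2/3
(x_2 ∨ x_1) ∨ (x_1 ≡ x_2) = 1/3 ∨ 2/3 = 2/3
((x_2 ∨ x_1) ∨ (x_1 ≡ x_2)) ∨ x_1 = 2/3 ∨ 0 = 2/3
No assignment yields a value below 2/3, so this is the minimum.

2/3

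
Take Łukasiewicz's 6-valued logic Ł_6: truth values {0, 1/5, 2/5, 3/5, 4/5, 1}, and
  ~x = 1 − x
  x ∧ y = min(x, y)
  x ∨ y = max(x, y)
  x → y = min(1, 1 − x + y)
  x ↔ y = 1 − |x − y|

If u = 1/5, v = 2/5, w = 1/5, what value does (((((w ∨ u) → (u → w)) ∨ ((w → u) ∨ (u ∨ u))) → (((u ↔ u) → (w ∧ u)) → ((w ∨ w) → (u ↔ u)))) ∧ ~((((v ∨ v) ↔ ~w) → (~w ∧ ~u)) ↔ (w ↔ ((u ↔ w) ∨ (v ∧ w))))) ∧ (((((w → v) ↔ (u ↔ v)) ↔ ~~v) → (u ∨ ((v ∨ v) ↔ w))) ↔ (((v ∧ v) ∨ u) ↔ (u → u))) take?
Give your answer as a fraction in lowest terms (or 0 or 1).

2/5

w ∨ u = 1/5 ∨ 1/5 = 1/5
u → w = 1/5 → 1/5 = 1
(w ∨ u) → (u → w) = 1/5 → 1 = 1
w → u = 1/5 → 1/5 = 1
u ∨ u = 1/5 ∨ 1/5 = 1/5
(w → u) ∨ (u ∨ u) = 1 ∨ 1/5 = 1
((w ∨ u) → (u → w)) ∨ ((w → u) ∨ (u ∨ u)) = 1 ∨ 1 = 1
u ↔ u = 1/5 ↔ 1/5 = 1
w ∧ u = 1/5 ∧ 1/5 = 1/5
(u ↔ u) → (w ∧ u) = 1 → 1/5 = 1/5
w ∨ w = 1/5 ∨ 1/5 = 1/5
u ↔ u = 1/5 ↔ 1/5 = 1
(w ∨ w) → (u ↔ u) = 1/5 → 1 = 1
((u ↔ u) → (w ∧ u)) → ((w ∨ w) → (u ↔ u)) = 1/5 → 1 = 1
(((w ∨ u) → (u → w)) ∨ ((w → u) ∨ (u ∨ u))) → (((u ↔ u) → (w ∧ u)) → ((w ∨ w) → (u ↔ u))) = 1 → 1 = 1
v ∨ v = 2/5 ∨ 2/5 = 2/5
~w = ~1/5 = 4/5
(v ∨ v) ↔ ~w = 2/5 ↔ 4/5 = 3/5
~w = ~1/5 = 4/5
~u = ~1/5 = 4/5
~w ∧ ~u = 4/5 ∧ 4/5 = 4/5
((v ∨ v) ↔ ~w) → (~w ∧ ~u) = 3/5 → 4/5 = 1
u ↔ w = 1/5 ↔ 1/5 = 1
v ∧ w = 2/5 ∧ 1/5 = 1/5
(u ↔ w) ∨ (v ∧ w) = 1 ∨ 1/5 = 1
w ↔ ((u ↔ w) ∨ (v ∧ w)) = 1/5 ↔ 1 = 1/5
(((v ∨ v) ↔ ~w) → (~w ∧ ~u)) ↔ (w ↔ ((u ↔ w) ∨ (v ∧ w))) = 1 ↔ 1/5 = 1/5
~((((v ∨ v) ↔ ~w) → (~w ∧ ~u)) ↔ (w ↔ ((u ↔ w) ∨ (v ∧ w)))) = ~1/5 = 4/5
((((w ∨ u) → (u → w)) ∨ ((w → u) ∨ (u ∨ u))) → (((u ↔ u) → (w ∧ u)) → ((w ∨ w) → (u ↔ u)))) ∧ ~((((v ∨ v) ↔ ~w) → (~w ∧ ~u)) ↔ (w ↔ ((u ↔ w) ∨ (v ∧ w)))) = 1 ∧ 4/5 = 4/5
w → v = 1/5 → 2/5 = 1
u ↔ v = 1/5 ↔ 2/5 = 4/5
(w → v) ↔ (u ↔ v) = 1 ↔ 4/5 = 4/5
~v = ~2/5 = 3/5
~~v = ~3/5 = 2/5
((w → v) ↔ (u ↔ v)) ↔ ~~v = 4/5 ↔ 2/5 = 3/5
v ∨ v = 2/5 ∨ 2/5 = 2/5
(v ∨ v) ↔ w = 2/5 ↔ 1/5 = 4/5
u ∨ ((v ∨ v) ↔ w) = 1/5 ∨ 4/5 = 4/5
(((w → v) ↔ (u ↔ v)) ↔ ~~v) → (u ∨ ((v ∨ v) ↔ w)) = 3/5 → 4/5 = 1
v ∧ v = 2/5 ∧ 2/5 = 2/5
(v ∧ v) ∨ u = 2/5 ∨ 1/5 = 2/5
u → u = 1/5 → 1/5 = 1
((v ∧ v) ∨ u) ↔ (u → u) = 2/5 ↔ 1 = 2/5
((((w → v) ↔ (u ↔ v)) ↔ ~~v) → (u ∨ ((v ∨ v) ↔ w))) ↔ (((v ∧ v) ∨ u) ↔ (u → u)) = 1 ↔ 2/5 = 2/5
(((((w ∨ u) → (u → w)) ∨ ((w → u) ∨ (u ∨ u))) → (((u ↔ u) → (w ∧ u)) → ((w ∨ w) → (u ↔ u)))) ∧ ~((((v ∨ v) ↔ ~w) → (~w ∧ ~u)) ↔ (w ↔ ((u ↔ w) ∨ (v ∧ w))))) ∧ (((((w → v) ↔ (u ↔ v)) ↔ ~~v) → (u ∨ ((v ∨ v) ↔ w))) ↔ (((v ∧ v) ∨ u) ↔ (u → u))) = 4/5 ∧ 2/5 = 2/5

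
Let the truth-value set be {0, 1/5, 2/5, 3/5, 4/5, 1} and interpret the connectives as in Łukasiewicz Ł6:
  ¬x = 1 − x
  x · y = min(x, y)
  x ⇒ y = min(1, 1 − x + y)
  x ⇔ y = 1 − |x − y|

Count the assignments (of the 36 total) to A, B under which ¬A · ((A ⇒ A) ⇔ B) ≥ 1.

value 1: 1 assignment (counts)
value 4/5: 3 assignments
value 3/5: 5 assignments
value 2/5: 7 assignments
value 1/5: 9 assignments
value 0: 11 assignments
So 1 of the 36 assignments meets the threshold.

1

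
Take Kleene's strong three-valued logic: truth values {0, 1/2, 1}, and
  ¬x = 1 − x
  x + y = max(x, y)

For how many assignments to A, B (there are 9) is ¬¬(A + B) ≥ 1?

5

A = 0, B = 0 ↦ 0  <
A = 0, B = 1/2 ↦ 1/2  <
A = 0, B = 1 ↦ 1  ≥
A = 1/2, B = 0 ↦ 1/2  <
A = 1/2, B = 1/2 ↦ 1/2  <
A = 1/2, B = 1 ↦ 1  ≥
A = 1, B = 0 ↦ 1  ≥
A = 1, B = 1/2 ↦ 1  ≥
A = 1, B = 1 ↦ 1  ≥
So 5 of the 9 assignments meet the threshold.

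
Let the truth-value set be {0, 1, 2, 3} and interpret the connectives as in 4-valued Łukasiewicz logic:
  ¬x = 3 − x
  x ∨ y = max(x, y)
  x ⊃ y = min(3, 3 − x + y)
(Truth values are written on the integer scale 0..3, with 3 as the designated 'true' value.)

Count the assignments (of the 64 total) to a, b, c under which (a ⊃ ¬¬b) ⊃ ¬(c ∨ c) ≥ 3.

value 3: 26 assignments (counts)
value 2: 15 assignments
value 1: 13 assignments
value 0: 10 assignments
So 26 of the 64 assignments meet the threshold.

26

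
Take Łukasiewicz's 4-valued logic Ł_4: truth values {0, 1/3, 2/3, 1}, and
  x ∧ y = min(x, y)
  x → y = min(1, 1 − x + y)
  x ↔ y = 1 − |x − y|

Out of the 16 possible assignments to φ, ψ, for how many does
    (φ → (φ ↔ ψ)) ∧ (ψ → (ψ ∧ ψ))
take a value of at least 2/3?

φ = 0, ψ = 0 ↦ 1  ≥
φ = 0, ψ = 1/3 ↦ 1  ≥
φ = 0, ψ = 2/3 ↦ 1  ≥
φ = 0, ψ = 1 ↦ 1  ≥
φ = 1/3, ψ = 0 ↦ 1  ≥
φ = 1/3, ψ = 1/3 ↦ 1  ≥
φ = 1/3, ψ = 2/3 ↦ 1  ≥
φ = 1/3, ψ = 1 ↦ 1  ≥
φ = 2/3, ψ = 0 ↦ 2/3  ≥
φ = 2/3, ψ = 1/3 ↦ 1  ≥
φ = 2/3, ψ = 2/3 ↦ 1  ≥
φ = 2/3, ψ = 1 ↦ 1  ≥
φ = 1, ψ = 0 ↦ 0  <
φ = 1, ψ = 1/3 ↦ 1/3  <
φ = 1, ψ = 2/3 ↦ 2/3  ≥
φ = 1, ψ = 1 ↦ 1  ≥
So 14 of the 16 assignments meet the threshold.

14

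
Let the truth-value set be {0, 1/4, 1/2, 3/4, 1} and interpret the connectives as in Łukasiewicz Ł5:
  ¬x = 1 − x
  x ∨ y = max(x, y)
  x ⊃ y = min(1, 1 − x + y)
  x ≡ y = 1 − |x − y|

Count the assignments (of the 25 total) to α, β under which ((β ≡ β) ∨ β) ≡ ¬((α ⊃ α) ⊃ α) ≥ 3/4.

value 1: 5 assignments (counts)
value 3/4: 5 assignments (counts)
value 1/2: 5 assignments
value 1/4: 5 assignments
value 0: 5 assignments
So 10 of the 25 assignments meet the threshold.

10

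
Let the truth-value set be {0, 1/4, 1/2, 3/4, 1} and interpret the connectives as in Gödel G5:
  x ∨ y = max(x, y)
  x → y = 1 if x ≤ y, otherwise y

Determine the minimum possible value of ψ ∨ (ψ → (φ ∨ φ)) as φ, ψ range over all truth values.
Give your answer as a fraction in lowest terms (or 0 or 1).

Take φ = 0, ψ = 1/4:
φ ∨ φ = 0 ∨ 0 = 0
ψ → (φ ∨ φ) = 1/4 → 0 = 0
ψ ∨ (ψ → (φ ∨ φ)) = 1/4 ∨ 0 = 1/4
No assignment yields a value below 1/4, so this is the minimum.

1/4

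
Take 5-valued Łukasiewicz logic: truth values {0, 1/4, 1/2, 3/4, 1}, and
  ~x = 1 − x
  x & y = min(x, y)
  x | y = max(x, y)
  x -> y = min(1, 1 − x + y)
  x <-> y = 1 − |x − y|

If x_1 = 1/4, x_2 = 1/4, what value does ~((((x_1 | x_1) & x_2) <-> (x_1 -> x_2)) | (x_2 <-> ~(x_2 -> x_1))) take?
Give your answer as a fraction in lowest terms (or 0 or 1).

x_1 | x_1 = 1/4 | 1/4 = 1/4
(x_1 | x_1) & x_2 = 1/4 & 1/4 = 1/4
x_1 -> x_2 = 1/4 -> 1/4 = 1
((x_1 | x_1) & x_2) <-> (x_1 -> x_2) = 1/4 <-> 1 = 1/4
x_2 -> x_1 = 1/4 -> 1/4 = 1
~(x_2 -> x_1) = ~1 = 0
x_2 <-> ~(x_2 -> x_1) = 1/4 <-> 0 = 3/4
(((x_1 | x_1) & x_2) <-> (x_1 -> x_2)) | (x_2 <-> ~(x_2 -> x_1)) = 1/4 | 3/4 = 3/4
~((((x_1 | x_1) & x_2) <-> (x_1 -> x_2)) | (x_2 <-> ~(x_2 -> x_1))) = ~3/4 = 1/4

1/4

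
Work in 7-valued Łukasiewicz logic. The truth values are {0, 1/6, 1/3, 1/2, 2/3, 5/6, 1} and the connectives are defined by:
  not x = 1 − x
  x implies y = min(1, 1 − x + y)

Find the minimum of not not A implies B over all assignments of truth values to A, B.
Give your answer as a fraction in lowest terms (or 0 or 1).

Take A = 1, B = 0:
not A = not 1 = 0
not not A = not 0 = 1
not not A implies B = 1 implies 0 = 0
No assignment yields a value below 0, so this is the minimum.

0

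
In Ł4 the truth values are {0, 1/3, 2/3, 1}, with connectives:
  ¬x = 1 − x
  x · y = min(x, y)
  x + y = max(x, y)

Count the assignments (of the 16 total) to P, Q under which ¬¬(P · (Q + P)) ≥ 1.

4

P = 0, Q = 0 ↦ 0  <
P = 0, Q = 1/3 ↦ 0  <
P = 0, Q = 2/3 ↦ 0  <
P = 0, Q = 1 ↦ 0  <
P = 1/3, Q = 0 ↦ 1/3  <
P = 1/3, Q = 1/3 ↦ 1/3  <
P = 1/3, Q = 2/3 ↦ 1/3  <
P = 1/3, Q = 1 ↦ 1/3  <
P = 2/3, Q = 0 ↦ 2/3  <
P = 2/3, Q = 1/3 ↦ 2/3  <
P = 2/3, Q = 2/3 ↦ 2/3  <
P = 2/3, Q = 1 ↦ 2/3  <
P = 1, Q = 0 ↦ 1  ≥
P = 1, Q = 1/3 ↦ 1  ≥
P = 1, Q = 2/3 ↦ 1  ≥
P = 1, Q = 1 ↦ 1  ≥
So 4 of the 16 assignments meet the threshold.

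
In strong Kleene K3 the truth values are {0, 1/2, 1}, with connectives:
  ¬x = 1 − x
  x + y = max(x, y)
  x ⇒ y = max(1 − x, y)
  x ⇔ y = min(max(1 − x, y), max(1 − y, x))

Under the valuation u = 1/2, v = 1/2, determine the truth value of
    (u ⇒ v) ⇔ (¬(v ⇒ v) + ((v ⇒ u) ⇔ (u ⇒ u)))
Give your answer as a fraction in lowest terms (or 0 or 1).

1/2

u ⇒ v = 1/2 ⇒ 1/2 = 1/2
v ⇒ v = 1/2 ⇒ 1/2 = 1/2
¬(v ⇒ v) = ¬1/2 = 1/2
v ⇒ u = 1/2 ⇒ 1/2 = 1/2
u ⇒ u = 1/2 ⇒ 1/2 = 1/2
(v ⇒ u) ⇔ (u ⇒ u) = 1/2 ⇔ 1/2 = 1/2
¬(v ⇒ v) + ((v ⇒ u) ⇔ (u ⇒ u)) = 1/2 + 1/2 = 1/2
(u ⇒ v) ⇔ (¬(v ⇒ v) + ((v ⇒ u) ⇔ (u ⇒ u))) = 1/2 ⇔ 1/2 = 1/2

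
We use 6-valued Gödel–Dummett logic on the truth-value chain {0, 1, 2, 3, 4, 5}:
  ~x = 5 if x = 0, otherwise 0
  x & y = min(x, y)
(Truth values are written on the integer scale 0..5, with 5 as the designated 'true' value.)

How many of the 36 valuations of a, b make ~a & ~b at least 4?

1

value 5: 1 assignment (counts)
value 0: 35 assignments
So 1 of the 36 assignments meets the threshold.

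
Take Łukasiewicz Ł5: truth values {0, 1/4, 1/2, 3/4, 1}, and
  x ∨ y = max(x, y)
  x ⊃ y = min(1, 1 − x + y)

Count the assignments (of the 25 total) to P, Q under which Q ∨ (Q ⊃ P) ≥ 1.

19

value 1: 19 assignments (counts)
value 3/4: 5 assignments
value 1/2: 1 assignment
So 19 of the 25 assignments meet the threshold.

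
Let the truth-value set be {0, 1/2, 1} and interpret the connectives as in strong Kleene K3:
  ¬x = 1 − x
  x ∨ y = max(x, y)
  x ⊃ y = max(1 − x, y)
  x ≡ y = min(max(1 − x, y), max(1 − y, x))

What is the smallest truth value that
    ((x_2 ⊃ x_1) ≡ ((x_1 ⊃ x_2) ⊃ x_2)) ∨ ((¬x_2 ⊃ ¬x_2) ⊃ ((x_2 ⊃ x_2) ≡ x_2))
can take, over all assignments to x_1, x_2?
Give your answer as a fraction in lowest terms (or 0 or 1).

0

Take x_1 = 0, x_2 = 0:
x_2 ⊃ x_1 = 0 ⊃ 0 = 1
x_1 ⊃ x_2 = 0 ⊃ 0 = 1
(x_1 ⊃ x_2) ⊃ x_2 = 1 ⊃ 0 = 0
(x_2 ⊃ x_1) ≡ ((x_1 ⊃ x_2) ⊃ x_2) = 1 ≡ 0 = 0
¬x_2 = ¬0 = 1
¬x_2 = ¬0 = 1
¬x_2 ⊃ ¬x_2 = 1 ⊃ 1 = 1
x_2 ⊃ x_2 = 0 ⊃ 0 = 1
(x_2 ⊃ x_2) ≡ x_2 = 1 ≡ 0 = 0
(¬x_2 ⊃ ¬x_2) ⊃ ((x_2 ⊃ x_2) ≡ x_2) = 1 ⊃ 0 = 0
((x_2 ⊃ x_1) ≡ ((x_1 ⊃ x_2) ⊃ x_2)) ∨ ((¬x_2 ⊃ ¬x_2) ⊃ ((x_2 ⊃ x_2) ≡ x_2)) = 0 ∨ 0 = 0
No assignment yields a value below 0, so this is the minimum.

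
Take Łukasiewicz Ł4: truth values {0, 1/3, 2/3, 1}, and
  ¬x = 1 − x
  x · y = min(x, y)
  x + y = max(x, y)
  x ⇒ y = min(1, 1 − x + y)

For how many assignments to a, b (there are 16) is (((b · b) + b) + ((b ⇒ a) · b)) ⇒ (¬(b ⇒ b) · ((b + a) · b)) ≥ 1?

4

a = 0, b = 0 ↦ 1  ≥
a = 0, b = 1/3 ↦ 2/3  <
a = 0, b = 2/3 ↦ 1/3  <
a = 0, b = 1 ↦ 0  <
a = 1/3, b = 0 ↦ 1  ≥
a = 1/3, b = 1/3 ↦ 2/3  <
a = 1/3, b = 2/3 ↦ 1/3  <
a = 1/3, b = 1 ↦ 0  <
a = 2/3, b = 0 ↦ 1  ≥
a = 2/3, b = 1/3 ↦ 2/3  <
a = 2/3, b = 2/3 ↦ 1/3  <
a = 2/3, b = 1 ↦ 0  <
a = 1, b = 0 ↦ 1  ≥
a = 1, b = 1/3 ↦ 2/3  <
a = 1, b = 2/3 ↦ 1/3  <
a = 1, b = 1 ↦ 0  <
So 4 of the 16 assignments meet the threshold.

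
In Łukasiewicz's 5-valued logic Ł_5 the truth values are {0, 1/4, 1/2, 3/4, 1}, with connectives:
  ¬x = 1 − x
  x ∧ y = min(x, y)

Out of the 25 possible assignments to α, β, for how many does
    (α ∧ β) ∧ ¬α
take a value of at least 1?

value 1/2: 3 assignments
value 1/4: 9 assignments
value 0: 13 assignments
So 0 of the 25 assignments meet the threshold.

0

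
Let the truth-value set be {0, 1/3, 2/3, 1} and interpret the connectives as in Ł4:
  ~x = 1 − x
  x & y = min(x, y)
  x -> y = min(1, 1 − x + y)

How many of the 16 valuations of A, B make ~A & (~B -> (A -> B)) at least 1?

4

A = 0, B = 0 ↦ 1  ≥
A = 0, B = 1/3 ↦ 1  ≥
A = 0, B = 2/3 ↦ 1  ≥
A = 0, B = 1 ↦ 1  ≥
A = 1/3, B = 0 ↦ 2/3  <
A = 1/3, B = 1/3 ↦ 2/3  <
A = 1/3, B = 2/3 ↦ 2/3  <
A = 1/3, B = 1 ↦ 2/3  <
A = 2/3, B = 0 ↦ 1/3  <
A = 2/3, B = 1/3 ↦ 1/3  <
A = 2/3, B = 2/3 ↦ 1/3  <
A = 2/3, B = 1 ↦ 1/3  <
A = 1, B = 0 ↦ 0  <
A = 1, B = 1/3 ↦ 0  <
A = 1, B = 2/3 ↦ 0  <
A = 1, B = 1 ↦ 0  <
So 4 of the 16 assignments meet the threshold.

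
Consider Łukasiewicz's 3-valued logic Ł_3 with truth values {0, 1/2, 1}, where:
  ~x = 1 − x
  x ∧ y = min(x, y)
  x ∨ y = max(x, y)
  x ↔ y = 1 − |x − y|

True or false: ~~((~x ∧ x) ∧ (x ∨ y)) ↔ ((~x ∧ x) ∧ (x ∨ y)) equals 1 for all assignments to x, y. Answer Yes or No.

x = 0, y = 0 ↦ 1
x = 0, y = 1/2 ↦ 1
x = 0, y = 1 ↦ 1
x = 1/2, y = 0 ↦ 1
x = 1/2, y = 1/2 ↦ 1
x = 1/2, y = 1 ↦ 1
x = 1, y = 0 ↦ 1
x = 1, y = 1/2 ↦ 1
x = 1, y = 1 ↦ 1
Every assignment gives a value ≥ 1.

Yes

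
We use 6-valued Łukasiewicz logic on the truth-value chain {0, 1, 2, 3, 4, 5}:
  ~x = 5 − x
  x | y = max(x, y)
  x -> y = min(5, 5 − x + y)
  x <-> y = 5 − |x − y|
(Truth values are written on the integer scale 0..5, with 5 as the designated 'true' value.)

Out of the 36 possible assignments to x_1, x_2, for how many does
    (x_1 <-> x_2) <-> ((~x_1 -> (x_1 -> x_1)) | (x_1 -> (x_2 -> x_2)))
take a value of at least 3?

value 5: 6 assignments (counts)
value 4: 10 assignments (counts)
value 3: 8 assignments (counts)
value 2: 6 assignments
value 1: 4 assignments
value 0: 2 assignments
So 24 of the 36 assignments meet the threshold.

24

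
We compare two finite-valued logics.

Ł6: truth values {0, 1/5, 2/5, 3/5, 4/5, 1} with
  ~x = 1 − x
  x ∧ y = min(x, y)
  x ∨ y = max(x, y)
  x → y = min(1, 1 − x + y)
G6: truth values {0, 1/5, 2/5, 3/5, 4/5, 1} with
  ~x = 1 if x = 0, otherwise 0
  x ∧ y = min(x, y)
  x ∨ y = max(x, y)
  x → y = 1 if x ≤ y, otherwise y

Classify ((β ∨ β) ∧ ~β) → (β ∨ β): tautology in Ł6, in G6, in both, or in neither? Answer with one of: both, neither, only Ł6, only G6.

In Ł6: every assignment gives 1 — tautology.
In G6: every assignment gives 1 — tautology.

both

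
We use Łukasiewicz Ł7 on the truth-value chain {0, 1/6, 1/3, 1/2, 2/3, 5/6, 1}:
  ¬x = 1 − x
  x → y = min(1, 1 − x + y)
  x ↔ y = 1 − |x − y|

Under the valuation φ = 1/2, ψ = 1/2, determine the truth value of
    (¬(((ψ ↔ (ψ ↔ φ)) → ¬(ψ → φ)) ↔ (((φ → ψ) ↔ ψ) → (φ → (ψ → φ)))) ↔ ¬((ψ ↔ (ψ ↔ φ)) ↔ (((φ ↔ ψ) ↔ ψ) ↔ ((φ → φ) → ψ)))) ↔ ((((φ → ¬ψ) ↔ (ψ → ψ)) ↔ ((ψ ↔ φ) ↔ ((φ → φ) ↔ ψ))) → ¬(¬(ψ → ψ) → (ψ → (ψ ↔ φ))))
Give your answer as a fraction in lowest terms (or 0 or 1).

ψ ↔ φ = 1/2 ↔ 1/2 = 1
ψ ↔ (ψ ↔ φ) = 1/2 ↔ 1 = 1/2
ψ → φ = 1/2 → 1/2 = 1
¬(ψ → φ) = ¬1 = 0
(ψ ↔ (ψ ↔ φ)) → ¬(ψ → φ) = 1/2 → 0 = 1/2
φ → ψ = 1/2 → 1/2 = 1
(φ → ψ) ↔ ψ = 1 ↔ 1/2 = 1/2
ψ → φ = 1/2 → 1/2 = 1
φ → (ψ → φ) = 1/2 → 1 = 1
((φ → ψ) ↔ ψ) → (φ → (ψ → φ)) = 1/2 → 1 = 1
((ψ ↔ (ψ ↔ φ)) → ¬(ψ → φ)) ↔ (((φ → ψ) ↔ ψ) → (φ → (ψ → φ))) = 1/2 ↔ 1 = 1/2
¬(((ψ ↔ (ψ ↔ φ)) → ¬(ψ → φ)) ↔ (((φ → ψ) ↔ ψ) → (φ → (ψ → φ)))) = ¬1/2 = 1/2
ψ ↔ φ = 1/2 ↔ 1/2 = 1
ψ ↔ (ψ ↔ φ) = 1/2 ↔ 1 = 1/2
φ ↔ ψ = 1/2 ↔ 1/2 = 1
(φ ↔ ψ) ↔ ψ = 1 ↔ 1/2 = 1/2
φ → φ = 1/2 → 1/2 = 1
(φ → φ) → ψ = 1 → 1/2 = 1/2
((φ ↔ ψ) ↔ ψ) ↔ ((φ → φ) → ψ) = 1/2 ↔ 1/2 = 1
(ψ ↔ (ψ ↔ φ)) ↔ (((φ ↔ ψ) ↔ ψ) ↔ ((φ → φ) → ψ)) = 1/2 ↔ 1 = 1/2
¬((ψ ↔ (ψ ↔ φ)) ↔ (((φ ↔ ψ) ↔ ψ) ↔ ((φ → φ) → ψ))) = ¬1/2 = 1/2
¬(((ψ ↔ (ψ ↔ φ)) → ¬(ψ → φ)) ↔ (((φ → ψ) ↔ ψ) → (φ → (ψ → φ)))) ↔ ¬((ψ ↔ (ψ ↔ φ)) ↔ (((φ ↔ ψ) ↔ ψ) ↔ ((φ → φ) → ψ))) = 1/2 ↔ 1/2 = 1
¬ψ = ¬1/2 = 1/2
φ → ¬ψ = 1/2 → 1/2 = 1
ψ → ψ = 1/2 → 1/2 = 1
(φ → ¬ψ) ↔ (ψ → ψ) = 1 ↔ 1 = 1
ψ ↔ φ = 1/2 ↔ 1/2 = 1
φ → φ = 1/2 → 1/2 = 1
(φ → φ) ↔ ψ = 1 ↔ 1/2 = 1/2
(ψ ↔ φ) ↔ ((φ → φ) ↔ ψ) = 1 ↔ 1/2 = 1/2
((φ → ¬ψ) ↔ (ψ → ψ)) ↔ ((ψ ↔ φ) ↔ ((φ → φ) ↔ ψ)) = 1 ↔ 1/2 = 1/2
ψ → ψ = 1/2 → 1/2 = 1
¬(ψ → ψ) = ¬1 = 0
ψ ↔ φ = 1/2 ↔ 1/2 = 1
ψ → (ψ ↔ φ) = 1/2 → 1 = 1
¬(ψ → ψ) → (ψ → (ψ ↔ φ)) = 0 → 1 = 1
¬(¬(ψ → ψ) → (ψ → (ψ ↔ φ))) = ¬1 = 0
(((φ → ¬ψ) ↔ (ψ → ψ)) ↔ ((ψ ↔ φ) ↔ ((φ → φ) ↔ ψ))) → ¬(¬(ψ → ψ) → (ψ → (ψ ↔ φ))) = 1/2 → 0 = 1/2
(¬(((ψ ↔ (ψ ↔ φ)) → ¬(ψ → φ)) ↔ (((φ → ψ) ↔ ψ) → (φ → (ψ → φ)))) ↔ ¬((ψ ↔ (ψ ↔ φ)) ↔ (((φ ↔ ψ) ↔ ψ) ↔ ((φ → φ) → ψ)))) ↔ ((((φ → ¬ψ) ↔ (ψ → ψ)) ↔ ((ψ ↔ φ) ↔ ((φ → φ) ↔ ψ))) → ¬(¬(ψ → ψ) → (ψ → (ψ ↔ φ)))) = 1 ↔ 1/2 = 1/2

1/2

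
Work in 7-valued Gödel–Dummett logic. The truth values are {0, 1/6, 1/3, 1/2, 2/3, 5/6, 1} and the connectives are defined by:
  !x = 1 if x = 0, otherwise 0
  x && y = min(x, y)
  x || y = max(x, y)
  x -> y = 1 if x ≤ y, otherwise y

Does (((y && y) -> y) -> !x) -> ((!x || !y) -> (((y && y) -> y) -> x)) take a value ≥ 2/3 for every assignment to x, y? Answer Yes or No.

Counterexample: take x = 0, y = 0.
y && y = 0 && 0 = 0
(y && y) -> y = 0 -> 0 = 1
!x = !0 = 1
((y && y) -> y) -> !x = 1 -> 1 = 1
!x = !0 = 1
!y = !0 = 1
!x || !y = 1 || 1 = 1
y && y = 0 && 0 = 0
(y && y) -> y = 0 -> 0 = 1
((y && y) -> y) -> x = 1 -> 0 = 0
(!x || !y) -> (((y && y) -> y) -> x) = 1 -> 0 = 0
(((y && y) -> y) -> !x) -> ((!x || !y) -> (((y && y) -> y) -> x)) = 1 -> 0 = 0
This gives 0, which is below 2/3.

No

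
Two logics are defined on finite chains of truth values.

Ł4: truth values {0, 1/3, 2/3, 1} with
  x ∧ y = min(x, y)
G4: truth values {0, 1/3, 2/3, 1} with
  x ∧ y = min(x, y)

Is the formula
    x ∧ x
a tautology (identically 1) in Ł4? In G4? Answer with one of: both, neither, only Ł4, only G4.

neither

In Ł4: at x = 0 the value is 0 — not a tautology.
In G4: at x = 0 the value is 0 — not a tautology.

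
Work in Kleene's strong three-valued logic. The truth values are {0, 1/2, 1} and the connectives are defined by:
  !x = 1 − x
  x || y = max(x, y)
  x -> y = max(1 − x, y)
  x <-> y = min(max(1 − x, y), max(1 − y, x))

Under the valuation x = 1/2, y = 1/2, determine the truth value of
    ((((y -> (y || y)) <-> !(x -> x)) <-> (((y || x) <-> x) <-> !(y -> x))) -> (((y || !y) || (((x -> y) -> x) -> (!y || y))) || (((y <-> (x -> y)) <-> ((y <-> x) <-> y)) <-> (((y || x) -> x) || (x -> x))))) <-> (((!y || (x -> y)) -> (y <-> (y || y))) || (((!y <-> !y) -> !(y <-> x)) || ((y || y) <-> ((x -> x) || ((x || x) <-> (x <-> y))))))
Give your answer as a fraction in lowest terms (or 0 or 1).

y || y = 1/2 || 1/2 = 1/2
y -> (y || y) = 1/2 -> 1/2 = 1/2
x -> x = 1/2 -> 1/2 = 1/2
!(x -> x) = !1/2 = 1/2
(y -> (y || y)) <-> !(x -> x) = 1/2 <-> 1/2 = 1/2
y || x = 1/2 || 1/2 = 1/2
(y || x) <-> x = 1/2 <-> 1/2 = 1/2
y -> x = 1/2 -> 1/2 = 1/2
!(y -> x) = !1/2 = 1/2
((y || x) <-> x) <-> !(y -> x) = 1/2 <-> 1/2 = 1/2
((y -> (y || y)) <-> !(x -> x)) <-> (((y || x) <-> x) <-> !(y -> x)) = 1/2 <-> 1/2 = 1/2
!y = !1/2 = 1/2
y || !y = 1/2 || 1/2 = 1/2
x -> y = 1/2 -> 1/2 = 1/2
(x -> y) -> x = 1/2 -> 1/2 = 1/2
!y = !1/2 = 1/2
!y || y = 1/2 || 1/2 = 1/2
((x -> y) -> x) -> (!y || y) = 1/2 -> 1/2 = 1/2
(y || !y) || (((x -> y) -> x) -> (!y || y)) = 1/2 || 1/2 = 1/2
x -> y = 1/2 -> 1/2 = 1/2
y <-> (x -> y) = 1/2 <-> 1/2 = 1/2
y <-> x = 1/2 <-> 1/2 = 1/2
(y <-> x) <-> y = 1/2 <-> 1/2 = 1/2
(y <-> (x -> y)) <-> ((y <-> x) <-> y) = 1/2 <-> 1/2 = 1/2
y || x = 1/2 || 1/2 = 1/2
(y || x) -> x = 1/2 -> 1/2 = 1/2
x -> x = 1/2 -> 1/2 = 1/2
((y || x) -> x) || (x -> x) = 1/2 || 1/2 = 1/2
((y <-> (x -> y)) <-> ((y <-> x) <-> y)) <-> (((y || x) -> x) || (x -> x)) = 1/2 <-> 1/2 = 1/2
((y || !y) || (((x -> y) -> x) -> (!y || y))) || (((y <-> (x -> y)) <-> ((y <-> x) <-> y)) <-> (((y || x) -> x) || (x -> x))) = 1/2 || 1/2 = 1/2
(((y -> (y || y)) <-> !(x -> x)) <-> (((y || x) <-> x) <-> !(y -> x))) -> (((y || !y) || (((x -> y) -> x) -> (!y || y))) || (((y <-> (x -> y)) <-> ((y <-> x) <-> y)) <-> (((y || x) -> x) || (x -> x)))) = 1/2 -> 1/2 = 1/2
!y = !1/2 = 1/2
x -> y = 1/2 -> 1/2 = 1/2
!y || (x -> y) = 1/2 || 1/2 = 1/2
y || y = 1/2 || 1/2 = 1/2
y <-> (y || y) = 1/2 <-> 1/2 = 1/2
(!y || (x -> y)) -> (y <-> (y || y)) = 1/2 -> 1/2 = 1/2
!y = !1/2 = 1/2
!y = !1/2 = 1/2
!y <-> !y = 1/2 <-> 1/2 = 1/2
y <-> x = 1/2 <-> 1/2 = 1/2
!(y <-> x) = !1/2 = 1/2
(!y <-> !y) -> !(y <-> x) = 1/2 -> 1/2 = 1/2
y || y = 1/2 || 1/2 = 1/2
x -> x = 1/2 -> 1/2 = 1/2
x || x = 1/2 || 1/2 = 1/2
x <-> y = 1/2 <-> 1/2 = 1/2
(x || x) <-> (x <-> y) = 1/2 <-> 1/2 = 1/2
(x -> x) || ((x || x) <-> (x <-> y)) = 1/2 || 1/2 = 1/2
(y || y) <-> ((x -> x) || ((x || x) <-> (x <-> y))) = 1/2 <-> 1/2 = 1/2
((!y <-> !y) -> !(y <-> x)) || ((y || y) <-> ((x -> x) || ((x || x) <-> (x <-> y)))) = 1/2 || 1/2 = 1/2
((!y || (x -> y)) -> (y <-> (y || y))) || (((!y <-> !y) -> !(y <-> x)) || ((y || y) <-> ((x -> x) || ((x || x) <-> (x <-> y))))) = 1/2 || 1/2 = 1/2
((((y -> (y || y)) <-> !(x -> x)) <-> (((y || x) <-> x) <-> !(y -> x))) -> (((y || !y) || (((x -> y) -> x) -> (!y || y))) || (((y <-> (x -> y)) <-> ((y <-> x) <-> y)) <-> (((y || x) -> x) || (x -> x))))) <-> (((!y || (x -> y)) -> (y <-> (y || y))) || (((!y <-> !y) -> !(y <-> x)) || ((y || y) <-> ((x -> x) || ((x || x) <-> (x <-> y)))))) = 1/2 <-> 1/2 = 1/2

1/2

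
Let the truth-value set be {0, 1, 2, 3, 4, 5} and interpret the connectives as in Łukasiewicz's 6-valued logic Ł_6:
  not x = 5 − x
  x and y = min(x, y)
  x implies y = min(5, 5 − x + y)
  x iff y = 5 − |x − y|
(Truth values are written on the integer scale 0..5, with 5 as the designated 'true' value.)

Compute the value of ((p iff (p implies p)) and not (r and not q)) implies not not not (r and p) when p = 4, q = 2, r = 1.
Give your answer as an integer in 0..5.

p implies p = 4 implies 4 = 5
p iff (p implies p) = 4 iff 5 = 4
not q = not 2 = 3
r and not q = 1 and 3 = 1
not (r and not q) = not 1 = 4
(p iff (p implies p)) and not (r and not q) = 4 and 4 = 4
r and p = 1 and 4 = 1
not (r and p) = not 1 = 4
not not (r and p) = not 4 = 1
not not not (r and p) = not 1 = 4
((p iff (p implies p)) and not (r and not q)) implies not not not (r and p) = 4 implies 4 = 5

5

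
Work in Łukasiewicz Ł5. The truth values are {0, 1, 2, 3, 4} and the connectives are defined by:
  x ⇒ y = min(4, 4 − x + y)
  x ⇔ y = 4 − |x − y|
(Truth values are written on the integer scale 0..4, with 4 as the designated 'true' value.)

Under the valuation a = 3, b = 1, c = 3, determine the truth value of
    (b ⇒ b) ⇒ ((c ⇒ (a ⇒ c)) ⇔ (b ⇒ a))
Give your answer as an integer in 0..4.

4

b ⇒ b = 1 ⇒ 1 = 4
a ⇒ c = 3 ⇒ 3 = 4
c ⇒ (a ⇒ c) = 3 ⇒ 4 = 4
b ⇒ a = 1 ⇒ 3 = 4
(c ⇒ (a ⇒ c)) ⇔ (b ⇒ a) = 4 ⇔ 4 = 4
(b ⇒ b) ⇒ ((c ⇒ (a ⇒ c)) ⇔ (b ⇒ a)) = 4 ⇒ 4 = 4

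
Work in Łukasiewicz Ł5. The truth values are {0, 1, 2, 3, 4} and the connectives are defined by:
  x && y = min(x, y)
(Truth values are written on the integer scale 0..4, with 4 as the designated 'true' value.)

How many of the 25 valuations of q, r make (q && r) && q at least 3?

4

value 4: 1 assignment (counts)
value 3: 3 assignments (counts)
value 2: 5 assignments
value 1: 7 assignments
value 0: 9 assignments
So 4 of the 25 assignments meet the threshold.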